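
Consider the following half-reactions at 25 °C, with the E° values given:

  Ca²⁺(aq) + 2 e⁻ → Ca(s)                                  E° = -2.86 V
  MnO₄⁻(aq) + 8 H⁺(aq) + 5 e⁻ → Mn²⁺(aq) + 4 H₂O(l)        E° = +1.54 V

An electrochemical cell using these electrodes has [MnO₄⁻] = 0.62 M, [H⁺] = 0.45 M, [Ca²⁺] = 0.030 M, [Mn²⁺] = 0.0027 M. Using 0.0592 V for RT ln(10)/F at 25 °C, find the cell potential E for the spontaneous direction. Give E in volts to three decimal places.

+4.440 V

MnO₄⁻/Mn²⁺ is the cathode (higher E°), Ca²⁺/Ca the anode: E°cell = +1.54 − (-2.86) = +4.40 V, n = 10.
Overall: 2 MnO₄⁻(aq) + 16 H⁺(aq) + 5 Ca(s) → 2 Mn²⁺(aq) + 8 H₂O(l) + 5 Ca²⁺(aq)
Q = [Mn²⁺]^2·[Ca²⁺]^5 / ([MnO₄⁻]^2·[H⁺]^16); log Q = -6.788.
E = E° − (0.0592/n) log Q = +4.40 − (0.0592/10)(-6.788) = +4.440 V.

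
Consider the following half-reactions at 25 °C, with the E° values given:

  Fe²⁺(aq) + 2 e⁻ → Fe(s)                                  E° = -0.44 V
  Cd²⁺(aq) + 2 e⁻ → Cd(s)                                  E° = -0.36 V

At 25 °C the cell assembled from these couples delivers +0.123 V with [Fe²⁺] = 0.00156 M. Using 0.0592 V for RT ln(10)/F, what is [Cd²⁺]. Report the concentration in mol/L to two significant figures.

0.044 M

Cd²⁺/Cd is the cathode, Fe²⁺/Fe the anode: E°cell = +0.08 V, n = 2.
Overall reaction: Cd²⁺(aq) + Fe(s) → Cd(s) + Fe²⁺(aq); Q = [Fe²⁺]^1/[Cd²⁺]^1.
From E = E° − (0.0592/n) log Q: log Q = (E° − E)·n/0.0592 = (+0.08 − (+0.123))·2/0.0592 = -1.4527.
So 1·log[Cd²⁺] = 1·log(0.00156) − log Q = -2.8069 − (-1.4527) = -1.3542; [Cd²⁺] = 10^(-1.3542) ≈ 0.044 M.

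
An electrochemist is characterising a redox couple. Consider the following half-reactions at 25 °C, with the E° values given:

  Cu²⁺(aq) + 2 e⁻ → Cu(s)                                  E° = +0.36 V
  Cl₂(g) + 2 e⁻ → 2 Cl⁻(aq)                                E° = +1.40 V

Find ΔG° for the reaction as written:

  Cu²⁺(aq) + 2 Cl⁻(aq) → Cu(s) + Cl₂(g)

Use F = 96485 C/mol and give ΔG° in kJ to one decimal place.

+200.7 kJ

As written, Cu²⁺/Cu is reduced (cathode) and Cl₂/Cl⁻ is oxidised (anode), so E°cell = (+0.36) − (+1.40) = -1.04 V.
Balancing electrons gives n = 2.
ΔG° = −nFE° = −(2)(96485)(-1.04) = 200,689 J = +200.7 kJ.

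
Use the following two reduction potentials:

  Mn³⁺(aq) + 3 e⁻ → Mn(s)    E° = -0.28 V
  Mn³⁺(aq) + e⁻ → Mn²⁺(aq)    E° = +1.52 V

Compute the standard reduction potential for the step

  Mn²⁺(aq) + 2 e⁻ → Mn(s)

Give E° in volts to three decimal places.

-1.180 V

Sequential free energies add, so n₃E°₃ = n₁E°₁ + n₂E°₂.
With n₃ = 3, and the known step contributing 1×(+1.52) V, the unknown satisfies 2·E° = 3×(-0.28) − 1×(+1.52) = -2.360.
E° = -2.360 / 2 = -1.180 V.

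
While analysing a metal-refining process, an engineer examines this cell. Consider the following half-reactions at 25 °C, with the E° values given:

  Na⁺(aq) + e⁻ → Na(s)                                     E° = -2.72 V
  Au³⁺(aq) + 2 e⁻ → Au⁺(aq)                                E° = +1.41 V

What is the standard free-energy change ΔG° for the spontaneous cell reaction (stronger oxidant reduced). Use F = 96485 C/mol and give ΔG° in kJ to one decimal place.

-797.0 kJ

Au³⁺/Au⁺ (E° = +1.41 V) is the cathode; Na⁺/Na (E° = -2.72 V) is the anode, so E°cell = +4.13 V.
Balancing electrons gives n = 2 (lcm of 2 and 1).
ΔG° = −nFE° = −(2)(96485)(+4.13) = -796,966 J = -797.0 kJ.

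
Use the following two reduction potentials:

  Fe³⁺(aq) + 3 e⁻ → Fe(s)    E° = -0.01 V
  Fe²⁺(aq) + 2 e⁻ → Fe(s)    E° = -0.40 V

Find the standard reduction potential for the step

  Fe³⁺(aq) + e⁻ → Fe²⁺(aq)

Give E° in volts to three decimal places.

+0.770 V

Sequential free energies add, so n₃E°₃ = n₁E°₁ + n₂E°₂.
With n₃ = 3, and the known step contributing 2×(-0.40) V, the unknown satisfies 1·E° = 3×(-0.01) − 2×(-0.40) = +0.770.
E° = +0.770 / 1 = +0.770 V.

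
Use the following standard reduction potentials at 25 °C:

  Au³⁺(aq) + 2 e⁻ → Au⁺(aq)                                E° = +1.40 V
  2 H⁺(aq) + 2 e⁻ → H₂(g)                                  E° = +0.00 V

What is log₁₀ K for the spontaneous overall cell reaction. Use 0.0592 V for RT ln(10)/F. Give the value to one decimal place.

47.3

Cathode: Au³⁺/Au⁺; anode: H⁺/H₂. E°cell = +1.40 V, n = 2.
log K = nE°cell / 0.0592 = (2)(+1.40) / 0.0592 = 47.3.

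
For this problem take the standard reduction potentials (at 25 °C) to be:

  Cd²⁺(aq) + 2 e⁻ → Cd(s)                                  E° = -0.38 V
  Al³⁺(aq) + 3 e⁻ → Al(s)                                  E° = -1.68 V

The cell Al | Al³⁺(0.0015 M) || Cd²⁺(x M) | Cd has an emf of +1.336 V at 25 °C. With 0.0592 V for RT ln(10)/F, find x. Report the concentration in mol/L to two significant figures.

0.22 M

Cd²⁺/Cd is the cathode, Al³⁺/Al the anode: E°cell = +1.30 V, n = 6.
Overall reaction: 3 Cd²⁺(aq) + 2 Al(s) → 3 Cd(s) + 2 Al³⁺(aq); Q = [Al³⁺]^2/[Cd²⁺]^3.
From E = E° − (0.0592/n) log Q: log Q = (E° − E)·n/0.0592 = (+1.30 − (+1.336))·6/0.0592 = -3.6486.
So 3·log[Cd²⁺] = 2·log(0.0015) − log Q = -5.6478 − (-3.6486) = -1.9992; log[Cd²⁺] = -1.9992 / 3 = -0.6664; [Cd²⁺] = 10^(-0.6664) ≈ 0.22 M.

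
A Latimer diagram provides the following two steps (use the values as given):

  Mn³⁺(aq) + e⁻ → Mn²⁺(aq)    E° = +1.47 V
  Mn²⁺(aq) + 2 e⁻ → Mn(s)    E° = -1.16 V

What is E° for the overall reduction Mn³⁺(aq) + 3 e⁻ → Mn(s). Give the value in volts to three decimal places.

-0.283 V

Since ΔG° = −nFE° is additive over sequential reductions, n₃E°₃ = n₁E°₁ + n₂E°₂.
E°₃ = (1×+1.47 + 2×-1.16) / 3 = (-0.850) / 3 = -0.283 V.
E° values themselves are not directly additive — weighting by electron count is essential.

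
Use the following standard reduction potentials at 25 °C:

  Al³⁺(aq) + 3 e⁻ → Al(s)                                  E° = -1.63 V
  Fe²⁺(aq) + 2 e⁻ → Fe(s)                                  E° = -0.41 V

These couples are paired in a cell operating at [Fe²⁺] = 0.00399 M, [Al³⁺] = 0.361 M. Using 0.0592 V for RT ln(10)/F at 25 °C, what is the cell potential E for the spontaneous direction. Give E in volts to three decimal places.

Fe²⁺/Fe is the cathode (higher E°), Al³⁺/Al the anode: E°cell = -0.41 − (-1.63) = +1.22 V, n = 6.
Overall: 3 Fe²⁺(aq) + 2 Al(s) → 3 Fe(s) + 2 Al³⁺(aq)
Q = [Al³⁺]^2 / ([Fe²⁺]^3); log Q = 6.312.
E = E° − (0.0592/n) log Q = +1.22 − (0.0592/6)(6.312) = +1.158 V.

+1.158 V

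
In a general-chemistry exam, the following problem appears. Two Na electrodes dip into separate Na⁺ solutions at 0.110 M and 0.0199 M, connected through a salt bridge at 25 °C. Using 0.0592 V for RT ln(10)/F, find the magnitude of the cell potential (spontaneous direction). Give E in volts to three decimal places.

+0.044 V

For a concentration cell E°cell = 0. The 0.110 M side is the cathode (reduction is favoured where [Na⁺] is higher).
With n = 1, E = −(0.0592/1) log([Na⁺]ₐₙ/[Na⁺]꜀ₐₜ) = −(0.0592/1) log(0.0199/0.11) = −(0.0592/1)(-0.743) = +0.044 V.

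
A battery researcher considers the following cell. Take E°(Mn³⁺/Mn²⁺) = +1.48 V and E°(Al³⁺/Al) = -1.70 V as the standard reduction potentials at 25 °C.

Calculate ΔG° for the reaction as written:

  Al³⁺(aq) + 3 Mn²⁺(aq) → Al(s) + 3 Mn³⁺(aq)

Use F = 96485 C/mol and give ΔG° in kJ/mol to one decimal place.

As written, Al³⁺/Al is reduced (cathode) and Mn³⁺/Mn²⁺ is oxidised (anode), so E°cell = (-1.70) − (+1.48) = -3.18 V.
Balancing electrons gives n = 3.
ΔG° = −nFE° = −(3)(96485)(-3.18) = 920,467 J = +920.5 kJ/mol.

+920.5 kJ/mol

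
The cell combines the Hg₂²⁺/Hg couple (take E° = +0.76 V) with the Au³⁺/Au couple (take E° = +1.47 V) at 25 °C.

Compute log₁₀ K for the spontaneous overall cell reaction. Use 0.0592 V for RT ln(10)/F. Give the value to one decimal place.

Cathode: Au³⁺/Au; anode: Hg₂²⁺/Hg. E°cell = +0.71 V, n = 6.
log K = nE°cell / 0.0592 = (6)(+0.71) / 0.0592 = 72.0.

72.0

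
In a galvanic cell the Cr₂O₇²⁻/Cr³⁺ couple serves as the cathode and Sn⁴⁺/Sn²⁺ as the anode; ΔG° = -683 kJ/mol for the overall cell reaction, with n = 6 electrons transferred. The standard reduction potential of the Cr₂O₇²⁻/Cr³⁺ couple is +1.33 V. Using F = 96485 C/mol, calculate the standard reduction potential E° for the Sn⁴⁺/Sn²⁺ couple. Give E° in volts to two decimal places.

+0.15 V

E°cell = −ΔG°/(nF) = −(-683×10³)/((6)(96485)) = +1.180 V.
Since Cr₂O₇²⁻/Cr³⁺ is the cathode and Sn⁴⁺/Sn²⁺ the anode, E°cell = E°(Cr₂O₇²⁻/Cr³⁺) − E°(Sn⁴⁺/Sn²⁺).
So E°(Sn⁴⁺/Sn²⁺) = E°(Cr₂O₇²⁻/Cr³⁺) − E°cell = (+1.33) − (+1.180) = +0.15 V.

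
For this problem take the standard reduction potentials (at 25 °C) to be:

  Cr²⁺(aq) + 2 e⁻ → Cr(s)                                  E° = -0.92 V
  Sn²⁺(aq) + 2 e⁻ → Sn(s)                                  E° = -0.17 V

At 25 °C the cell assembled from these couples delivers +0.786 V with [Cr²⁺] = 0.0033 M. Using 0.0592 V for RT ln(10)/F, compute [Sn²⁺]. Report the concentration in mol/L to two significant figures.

Sn²⁺/Sn is the cathode, Cr²⁺/Cr the anode: E°cell = +0.75 V, n = 2.
Overall reaction: Sn²⁺(aq) + Cr(s) → Sn(s) + Cr²⁺(aq); Q = [Cr²⁺]^1/[Sn²⁺]^1.
From E = E° − (0.0592/n) log Q: log Q = (E° − E)·n/0.0592 = (+0.75 − (+0.786))·2/0.0592 = -1.2162.
So 1·log[Sn²⁺] = 1·log(0.0033) − log Q = -2.4815 − (-1.2162) = -1.2653; [Sn²⁺] = 10^(-1.2653) ≈ 0.054 M.

0.054 M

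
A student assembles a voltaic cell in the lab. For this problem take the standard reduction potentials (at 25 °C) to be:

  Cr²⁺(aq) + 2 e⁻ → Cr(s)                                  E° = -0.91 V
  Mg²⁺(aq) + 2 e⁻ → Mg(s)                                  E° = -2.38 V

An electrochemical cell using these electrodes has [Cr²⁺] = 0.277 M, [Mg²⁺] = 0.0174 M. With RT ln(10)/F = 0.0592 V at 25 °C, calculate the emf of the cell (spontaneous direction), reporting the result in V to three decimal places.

Cr²⁺/Cr is the cathode (higher E°), Mg²⁺/Mg the anode: E°cell = -0.91 − (-2.38) = +1.47 V, n = 2.
Overall: Cr²⁺(aq) + Mg(s) → Cr(s) + Mg²⁺(aq)
Q = [Mg²⁺] / ([Cr²⁺]); log Q = -1.202.
E = E° − (0.0592/n) log Q = +1.47 − (0.0592/2)(-1.202) = +1.506 V.

+1.506 V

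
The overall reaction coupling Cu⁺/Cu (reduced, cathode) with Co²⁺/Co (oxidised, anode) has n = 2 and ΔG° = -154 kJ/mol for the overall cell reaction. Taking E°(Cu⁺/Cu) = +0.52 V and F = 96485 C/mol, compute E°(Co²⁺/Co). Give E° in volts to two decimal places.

E°cell = −ΔG°/(nF) = −(-154×10³)/((2)(96485)) = +0.798 V.
Since Cu⁺/Cu is the cathode and Co²⁺/Co the anode, E°cell = E°(Cu⁺/Cu) − E°(Co²⁺/Co).
So E°(Co²⁺/Co) = E°(Cu⁺/Cu) − E°cell = (+0.52) − (+0.798) = -0.28 V.

-0.28 V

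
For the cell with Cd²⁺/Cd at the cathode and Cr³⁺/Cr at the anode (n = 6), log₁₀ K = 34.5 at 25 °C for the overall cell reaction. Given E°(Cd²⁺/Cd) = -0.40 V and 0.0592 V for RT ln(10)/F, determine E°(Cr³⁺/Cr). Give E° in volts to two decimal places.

-0.74 V

E°cell = (0.0592/n)·log K = (0.0592/6)(34.5) = +0.340 V.
Since Cd²⁺/Cd is the cathode and Cr³⁺/Cr the anode, E°cell = E°(Cd²⁺/Cd) − E°(Cr³⁺/Cr).
So E°(Cr³⁺/Cr) = E°(Cd²⁺/Cd) − E°cell = (-0.40) − (+0.340) = -0.74 V.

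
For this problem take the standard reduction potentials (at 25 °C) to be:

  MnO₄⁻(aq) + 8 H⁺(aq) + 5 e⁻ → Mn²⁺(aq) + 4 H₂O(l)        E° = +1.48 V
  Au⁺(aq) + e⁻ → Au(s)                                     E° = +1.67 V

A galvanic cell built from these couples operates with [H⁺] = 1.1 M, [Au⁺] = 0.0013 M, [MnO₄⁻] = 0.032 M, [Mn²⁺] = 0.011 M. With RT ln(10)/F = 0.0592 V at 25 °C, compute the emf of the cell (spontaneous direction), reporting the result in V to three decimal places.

Au⁺/Au is the cathode (higher E°), MnO₄⁻/Mn²⁺ the anode: E°cell = +1.67 − (+1.48) = +0.19 V, n = 5.
Overall: 5 Au⁺(aq) + Mn²⁺(aq) + 4 H₂O(l) → 5 Au(s) + MnO₄⁻(aq) + 8 H⁺(aq)
Q = [MnO₄⁻]·[H⁺]^8 / ([Au⁺]^5·[Mn²⁺]); log Q = 15.225.
E = E° − (0.0592/n) log Q = +0.19 − (0.0592/5)(15.225) = +0.010 V.

+0.010 V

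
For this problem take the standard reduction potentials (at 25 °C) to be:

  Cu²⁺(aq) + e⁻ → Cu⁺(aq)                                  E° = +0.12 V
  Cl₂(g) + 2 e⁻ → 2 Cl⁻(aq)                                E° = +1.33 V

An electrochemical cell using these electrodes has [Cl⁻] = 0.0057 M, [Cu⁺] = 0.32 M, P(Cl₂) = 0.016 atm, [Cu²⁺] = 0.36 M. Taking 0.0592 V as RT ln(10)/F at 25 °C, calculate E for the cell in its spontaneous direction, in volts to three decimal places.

Cl₂/Cl⁻ is the cathode (higher E°), Cu²⁺/Cu⁺ the anode: E°cell = +1.33 − (+0.12) = +1.21 V, n = 2.
Overall: Cl₂(g) + 2 Cu⁺(aq) → 2 Cl⁻(aq) + 2 Cu²⁺(aq)
Q = [Cl⁻]^2·[Cu²⁺]^2 / (P(Cl₂)·[Cu⁺]^2); log Q = -2.590.
E = E° − (0.0592/n) log Q = +1.21 − (0.0592/2)(-2.590) = +1.287 V.

+1.287 V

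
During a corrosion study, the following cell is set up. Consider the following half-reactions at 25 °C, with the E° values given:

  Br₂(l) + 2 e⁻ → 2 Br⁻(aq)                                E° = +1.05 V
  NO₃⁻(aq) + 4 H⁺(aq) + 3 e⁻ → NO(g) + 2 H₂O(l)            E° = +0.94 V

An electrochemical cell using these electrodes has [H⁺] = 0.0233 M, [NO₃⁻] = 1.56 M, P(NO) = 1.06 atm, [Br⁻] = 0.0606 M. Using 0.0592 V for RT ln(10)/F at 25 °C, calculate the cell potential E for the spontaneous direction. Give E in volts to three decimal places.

+0.308 V

Br₂/Br⁻ is the cathode (higher E°), NO₃⁻/NO the anode: E°cell = +1.05 − (+0.94) = +0.11 V, n = 6.
Overall: 3 Br₂(l) + 2 NO(g) + 4 H₂O(l) → 6 Br⁻(aq) + 2 NO₃⁻(aq) + 8 H⁺(aq)
Q = [Br⁻]^6·[NO₃⁻]^2·[H⁺]^8 / (P(NO)^2); log Q = -20.031.
E = E° − (0.0592/n) log Q = +0.11 − (0.0592/6)(-20.031) = +0.308 V.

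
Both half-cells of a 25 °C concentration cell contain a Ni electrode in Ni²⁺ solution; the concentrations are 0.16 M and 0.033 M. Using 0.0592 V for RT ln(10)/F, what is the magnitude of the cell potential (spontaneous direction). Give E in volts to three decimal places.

For a concentration cell E°cell = 0. The 0.16 M side is the cathode (reduction is favoured where [Ni²⁺] is higher).
With n = 2, E = −(0.0592/2) log([Ni²⁺]ₐₙ/[Ni²⁺]꜀ₐₜ) = −(0.0592/2) log(0.033/0.16) = −(0.0592/2)(-0.686) = +0.020 V.

+0.020 V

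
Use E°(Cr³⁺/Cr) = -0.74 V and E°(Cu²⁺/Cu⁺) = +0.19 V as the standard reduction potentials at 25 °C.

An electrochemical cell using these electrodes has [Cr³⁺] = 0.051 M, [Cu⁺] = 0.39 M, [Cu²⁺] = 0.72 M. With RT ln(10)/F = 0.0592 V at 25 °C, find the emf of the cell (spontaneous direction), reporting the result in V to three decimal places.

+0.971 V

Cu²⁺/Cu⁺ is the cathode (higher E°), Cr³⁺/Cr the anode: E°cell = +0.19 − (-0.74) = +0.93 V, n = 3.
Overall: 3 Cu²⁺(aq) + Cr(s) → 3 Cu⁺(aq) + Cr³⁺(aq)
Q = [Cu⁺]^3·[Cr³⁺] / ([Cu²⁺]^3); log Q = -2.091.
E = E° − (0.0592/n) log Q = +0.93 − (0.0592/3)(-2.091) = +0.971 V.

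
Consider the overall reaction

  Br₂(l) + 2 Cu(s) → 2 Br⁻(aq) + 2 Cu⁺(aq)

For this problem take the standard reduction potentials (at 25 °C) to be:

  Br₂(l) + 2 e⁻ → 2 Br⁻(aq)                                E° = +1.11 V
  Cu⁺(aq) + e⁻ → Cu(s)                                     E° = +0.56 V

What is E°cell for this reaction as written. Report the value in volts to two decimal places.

+0.55 V

The Br₂/Br⁻ couple has the higher reduction potential, so it is the cathode; Cu⁺/Cu is oxidised at the anode.
E°cell = E°(cathode) − E°(anode) = (+1.11) − (+0.56) = +0.55 V.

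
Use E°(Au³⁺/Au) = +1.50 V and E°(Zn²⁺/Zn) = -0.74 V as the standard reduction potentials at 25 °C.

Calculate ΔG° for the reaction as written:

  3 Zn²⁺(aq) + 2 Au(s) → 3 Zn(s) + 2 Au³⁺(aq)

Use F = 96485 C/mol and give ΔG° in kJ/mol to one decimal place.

As written, Zn²⁺/Zn is reduced (cathode) and Au³⁺/Au is oxidised (anode), so E°cell = (-0.74) − (+1.50) = -2.24 V.
Balancing electrons gives n = 6.
ΔG° = −nFE° = −(6)(96485)(-2.24) = 1,296,758 J = +1296.8 kJ/mol.

+1296.8 kJ/mol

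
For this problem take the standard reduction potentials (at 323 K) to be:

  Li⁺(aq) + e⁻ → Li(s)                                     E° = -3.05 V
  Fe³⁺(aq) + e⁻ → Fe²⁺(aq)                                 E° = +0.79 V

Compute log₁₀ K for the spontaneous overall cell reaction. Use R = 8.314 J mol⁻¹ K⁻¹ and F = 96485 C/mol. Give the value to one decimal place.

Cathode: Fe³⁺/Fe²⁺; anode: Li⁺/Li. E°cell = (+0.79) − (-3.05) = +3.84 V, with n = 1.
ΔG° = −nFE° = −RT ln K, so ln K = nFE°/(RT) = (1)(96485)(+3.84) / ((8.314)(323)) = 137.968.
log₁₀ K = 137.968 / ln 10 = 59.9.

59.9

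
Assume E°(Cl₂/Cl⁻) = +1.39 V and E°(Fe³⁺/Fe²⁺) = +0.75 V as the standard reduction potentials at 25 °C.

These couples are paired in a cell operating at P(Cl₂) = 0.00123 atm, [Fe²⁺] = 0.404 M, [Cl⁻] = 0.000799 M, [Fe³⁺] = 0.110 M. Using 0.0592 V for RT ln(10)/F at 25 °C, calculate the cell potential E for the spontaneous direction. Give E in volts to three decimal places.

+0.771 V

Cl₂/Cl⁻ is the cathode (higher E°), Fe³⁺/Fe²⁺ the anode: E°cell = +1.39 − (+0.75) = +0.64 V, n = 2.
Overall: Cl₂(g) + 2 Fe²⁺(aq) → 2 Cl⁻(aq) + 2 Fe³⁺(aq)
Q = [Cl⁻]^2·[Fe³⁺]^2 / (P(Cl₂)·[Fe²⁺]^2); log Q = -4.415.
E = E° − (0.0592/n) log Q = +0.64 − (0.0592/2)(-4.415) = +0.771 V.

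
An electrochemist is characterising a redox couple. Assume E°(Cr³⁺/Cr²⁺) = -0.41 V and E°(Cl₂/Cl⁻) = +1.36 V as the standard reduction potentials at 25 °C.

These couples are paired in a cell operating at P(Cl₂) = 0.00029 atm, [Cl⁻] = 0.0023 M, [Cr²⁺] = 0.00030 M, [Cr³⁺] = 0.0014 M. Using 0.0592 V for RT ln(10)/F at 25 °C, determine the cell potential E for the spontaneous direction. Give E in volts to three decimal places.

Cl₂/Cl⁻ is the cathode (higher E°), Cr³⁺/Cr²⁺ the anode: E°cell = +1.36 − (-0.41) = +1.77 V, n = 2.
Overall: Cl₂(g) + 2 Cr²⁺(aq) → 2 Cl⁻(aq) + 2 Cr³⁺(aq)
Q = [Cl⁻]^2·[Cr³⁺]^2 / (P(Cl₂)·[Cr²⁺]^2); log Q = -0.401.
E = E° − (0.0592/n) log Q = +1.77 − (0.0592/2)(-0.401) = +1.782 V.

+1.782 V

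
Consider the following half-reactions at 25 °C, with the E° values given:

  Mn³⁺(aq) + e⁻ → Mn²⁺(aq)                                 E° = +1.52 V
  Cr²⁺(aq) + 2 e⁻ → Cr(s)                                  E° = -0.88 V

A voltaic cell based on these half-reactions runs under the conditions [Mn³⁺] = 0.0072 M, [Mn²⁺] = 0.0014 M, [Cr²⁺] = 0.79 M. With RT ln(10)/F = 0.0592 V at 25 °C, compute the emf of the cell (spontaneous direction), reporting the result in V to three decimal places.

+2.445 V

Mn³⁺/Mn²⁺ is the cathode (higher E°), Cr²⁺/Cr the anode: E°cell = +1.52 − (-0.88) = +2.40 V, n = 2.
Overall: 2 Mn³⁺(aq) + Cr(s) → 2 Mn²⁺(aq) + Cr²⁺(aq)
Q = [Mn²⁺]^2·[Cr²⁺] / ([Mn³⁺]^2); log Q = -1.525.
E = E° − (0.0592/n) log Q = +2.40 − (0.0592/2)(-1.525) = +2.445 V.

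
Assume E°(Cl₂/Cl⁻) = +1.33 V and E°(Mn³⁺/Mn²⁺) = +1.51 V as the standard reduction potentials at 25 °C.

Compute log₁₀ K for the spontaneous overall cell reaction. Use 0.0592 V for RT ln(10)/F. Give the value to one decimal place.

6.1

Cathode: Mn³⁺/Mn²⁺; anode: Cl₂/Cl⁻. E°cell = +0.18 V, n = 2.
log K = nE°cell / 0.0592 = (2)(+0.18) / 0.0592 = 6.1.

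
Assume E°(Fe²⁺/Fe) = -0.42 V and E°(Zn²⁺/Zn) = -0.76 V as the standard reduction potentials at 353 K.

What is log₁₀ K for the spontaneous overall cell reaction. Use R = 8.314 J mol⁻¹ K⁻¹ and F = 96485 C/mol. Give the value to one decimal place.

Cathode: Fe²⁺/Fe; anode: Zn²⁺/Zn. E°cell = (-0.42) − (-0.76) = +0.34 V, with n = 2.
ΔG° = −nFE° = −RT ln K, so ln K = nFE°/(RT) = (2)(96485)(+0.34) / ((8.314)(353)) = 22.355.
log₁₀ K = 22.355 / ln 10 = 9.7.

9.7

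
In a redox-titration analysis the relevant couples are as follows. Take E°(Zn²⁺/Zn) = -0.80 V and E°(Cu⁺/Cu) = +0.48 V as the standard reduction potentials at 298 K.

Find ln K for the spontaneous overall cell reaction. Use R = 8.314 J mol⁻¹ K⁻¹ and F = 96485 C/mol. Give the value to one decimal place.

Cathode: Cu⁺/Cu; anode: Zn²⁺/Zn. E°cell = (+0.48) − (-0.80) = +1.28 V, with n = 2.
ΔG° = −nFE° = −RT ln K, so ln K = nFE°/(RT) = (2)(96485)(+1.28) / ((8.314)(298)) = 99.695.

99.7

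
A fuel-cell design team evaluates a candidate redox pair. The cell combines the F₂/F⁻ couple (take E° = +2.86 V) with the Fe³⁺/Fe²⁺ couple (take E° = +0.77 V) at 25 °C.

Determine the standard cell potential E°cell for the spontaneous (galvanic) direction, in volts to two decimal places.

+2.09 V

The F₂/F⁻ couple has the higher reduction potential, so it is the cathode; Fe³⁺/Fe²⁺ is oxidised at the anode.
E°cell = E°(cathode) − E°(anode) = (+2.86) − (+0.77) = +2.09 V.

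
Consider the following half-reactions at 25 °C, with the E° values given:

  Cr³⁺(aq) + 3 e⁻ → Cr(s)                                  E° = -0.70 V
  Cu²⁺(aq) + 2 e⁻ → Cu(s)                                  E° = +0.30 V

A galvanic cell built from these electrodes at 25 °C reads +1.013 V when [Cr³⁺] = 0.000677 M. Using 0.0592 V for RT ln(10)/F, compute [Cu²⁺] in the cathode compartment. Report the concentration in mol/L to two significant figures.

0.021 M

Cu²⁺/Cu is the cathode, Cr³⁺/Cr the anode: E°cell = +1.00 V, n = 6.
Overall reaction: 3 Cu²⁺(aq) + 2 Cr(s) → 3 Cu(s) + 2 Cr³⁺(aq); Q = [Cr³⁺]^2/[Cu²⁺]^3.
From E = E° − (0.0592/n) log Q: log Q = (E° − E)·n/0.0592 = (+1.00 − (+1.013))·6/0.0592 = -1.3176.
So 3·log[Cu²⁺] = 2·log(0.000677) − log Q = -6.3388 − (-1.3176) = -5.0212; log[Cu²⁺] = -5.0212 / 3 = -1.6737; [Cu²⁺] = 10^(-1.6737) ≈ 0.021 M.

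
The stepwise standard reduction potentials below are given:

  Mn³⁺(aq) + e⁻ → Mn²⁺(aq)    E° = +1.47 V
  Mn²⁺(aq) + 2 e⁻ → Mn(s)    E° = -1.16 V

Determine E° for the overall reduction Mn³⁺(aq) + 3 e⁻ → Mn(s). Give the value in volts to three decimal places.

-0.283 V

Since ΔG° = −nFE° is additive over sequential reductions, n₃E°₃ = n₁E°₁ + n₂E°₂.
E°₃ = (1×+1.47 + 2×-1.16) / 3 = (-0.850) / 3 = -0.283 V.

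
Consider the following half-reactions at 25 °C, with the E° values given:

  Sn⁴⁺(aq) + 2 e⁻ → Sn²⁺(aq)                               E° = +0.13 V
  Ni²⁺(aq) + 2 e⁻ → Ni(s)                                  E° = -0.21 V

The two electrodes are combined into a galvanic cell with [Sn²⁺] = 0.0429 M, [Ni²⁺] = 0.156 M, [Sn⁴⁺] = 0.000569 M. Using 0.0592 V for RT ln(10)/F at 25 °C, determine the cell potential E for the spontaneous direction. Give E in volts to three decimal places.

Sn⁴⁺/Sn²⁺ is the cathode (higher E°), Ni²⁺/Ni the anode: E°cell = +0.13 − (-0.21) = +0.34 V, n = 2.
Overall: Sn⁴⁺(aq) + Ni(s) → Sn²⁺(aq) + Ni²⁺(aq)
Q = [Sn²⁺]·[Ni²⁺] / ([Sn⁴⁺]); log Q = 1.070.
E = E° − (0.0592/n) log Q = +0.34 − (0.0592/2)(1.070) = +0.308 V.

+0.308 V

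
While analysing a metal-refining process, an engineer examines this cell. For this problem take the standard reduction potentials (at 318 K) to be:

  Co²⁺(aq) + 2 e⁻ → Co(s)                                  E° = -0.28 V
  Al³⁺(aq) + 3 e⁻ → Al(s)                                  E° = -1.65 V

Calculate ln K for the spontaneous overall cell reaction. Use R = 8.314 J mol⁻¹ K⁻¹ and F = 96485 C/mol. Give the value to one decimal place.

Cathode: Co²⁺/Co; anode: Al³⁺/Al. E°cell = (-0.28) − (-1.65) = +1.37 V, with n = 6.
ΔG° = −nFE° = −RT ln K, so ln K = nFE°/(RT) = (6)(96485)(+1.37) / ((8.314)(318)) = 299.982.

300.0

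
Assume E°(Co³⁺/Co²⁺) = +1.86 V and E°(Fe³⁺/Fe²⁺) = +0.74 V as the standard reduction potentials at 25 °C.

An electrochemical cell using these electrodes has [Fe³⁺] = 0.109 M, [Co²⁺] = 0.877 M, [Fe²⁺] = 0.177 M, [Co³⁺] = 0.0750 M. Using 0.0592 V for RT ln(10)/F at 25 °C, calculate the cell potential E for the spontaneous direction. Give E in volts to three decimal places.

Co³⁺/Co²⁺ is the cathode (higher E°), Fe³⁺/Fe²⁺ the anode: E°cell = +1.86 − (+0.74) = +1.12 V, n = 1.
Overall: Co³⁺(aq) + Fe²⁺(aq) → Co²⁺(aq) + Fe³⁺(aq)
Q = [Co²⁺]·[Fe³⁺] / ([Co³⁺]·[Fe²⁺]); log Q = 0.857.
E = E° − (0.0592/n) log Q = +1.12 − (0.0592/1)(0.857) = +1.069 V.

+1.069 V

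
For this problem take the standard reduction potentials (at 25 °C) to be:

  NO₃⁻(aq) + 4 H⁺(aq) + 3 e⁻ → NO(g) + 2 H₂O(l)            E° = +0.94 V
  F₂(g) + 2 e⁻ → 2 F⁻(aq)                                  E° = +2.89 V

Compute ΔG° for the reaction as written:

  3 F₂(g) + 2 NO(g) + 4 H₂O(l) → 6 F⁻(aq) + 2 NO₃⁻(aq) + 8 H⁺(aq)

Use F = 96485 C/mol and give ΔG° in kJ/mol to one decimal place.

-1128.9 kJ/mol

As written, F₂/F⁻ is reduced (cathode) and NO₃⁻/NO is oxidised (anode), so E°cell = (+2.89) − (+0.94) = +1.95 V.
Balancing electrons gives n = 6.
ΔG° = −nFE° = −(6)(96485)(+1.95) = -1,128,874 J = -1128.9 kJ/mol.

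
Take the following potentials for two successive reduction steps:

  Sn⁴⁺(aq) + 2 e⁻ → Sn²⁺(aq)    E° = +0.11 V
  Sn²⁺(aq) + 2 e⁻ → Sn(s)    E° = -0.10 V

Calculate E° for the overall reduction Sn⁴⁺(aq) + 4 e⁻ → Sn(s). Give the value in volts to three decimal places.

+0.005 V

Standard free energies of sequential steps add: ΔG°₃ = ΔG°₁ + ΔG°₂, so n₃E°₃ = n₁E°₁ + n₂E°₂.
E°₃ = (2×+0.11 + 2×-0.10) / 4 = (+0.020) / 4 = +0.005 V.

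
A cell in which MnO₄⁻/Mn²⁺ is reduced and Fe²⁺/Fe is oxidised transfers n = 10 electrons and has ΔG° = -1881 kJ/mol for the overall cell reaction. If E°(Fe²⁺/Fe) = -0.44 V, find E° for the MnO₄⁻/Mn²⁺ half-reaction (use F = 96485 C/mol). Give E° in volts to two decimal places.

E°cell = −ΔG°/(nF) = −(-1881×10³)/((10)(96485)) = +1.950 V.
Since MnO₄⁻/Mn²⁺ is the cathode and Fe²⁺/Fe the anode, E°cell = E°(MnO₄⁻/Mn²⁺) − E°(Fe²⁺/Fe).
So E°(MnO₄⁻/Mn²⁺) = E°cell + E°(Fe²⁺/Fe) = +1.950 + (-0.44) = +1.51 V.

+1.51 V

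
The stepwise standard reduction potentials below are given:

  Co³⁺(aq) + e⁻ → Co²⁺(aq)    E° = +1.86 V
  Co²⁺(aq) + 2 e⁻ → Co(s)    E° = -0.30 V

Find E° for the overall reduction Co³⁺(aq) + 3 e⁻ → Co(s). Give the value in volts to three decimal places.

+0.420 V

Since ΔG° = −nFE° is additive over sequential reductions, n₃E°₃ = n₁E°₁ + n₂E°₂.
E°₃ = (1×+1.86 + 2×-0.30) / 3 = (+1.260) / 3 = +0.420 V.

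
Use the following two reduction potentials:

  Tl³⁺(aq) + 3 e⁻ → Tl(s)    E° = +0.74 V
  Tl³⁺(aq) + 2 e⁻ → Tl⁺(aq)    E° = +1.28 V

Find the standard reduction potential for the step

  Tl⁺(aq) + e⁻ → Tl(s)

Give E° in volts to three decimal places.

Sequential free energies add, so n₃E°₃ = n₁E°₁ + n₂E°₂.
With n₃ = 3, and the known step contributing 2×(+1.28) V, the unknown satisfies 1·E° = 3×(+0.74) − 2×(+1.28) = -0.340.
E° = -0.340 / 1 = -0.340 V.

-0.340 V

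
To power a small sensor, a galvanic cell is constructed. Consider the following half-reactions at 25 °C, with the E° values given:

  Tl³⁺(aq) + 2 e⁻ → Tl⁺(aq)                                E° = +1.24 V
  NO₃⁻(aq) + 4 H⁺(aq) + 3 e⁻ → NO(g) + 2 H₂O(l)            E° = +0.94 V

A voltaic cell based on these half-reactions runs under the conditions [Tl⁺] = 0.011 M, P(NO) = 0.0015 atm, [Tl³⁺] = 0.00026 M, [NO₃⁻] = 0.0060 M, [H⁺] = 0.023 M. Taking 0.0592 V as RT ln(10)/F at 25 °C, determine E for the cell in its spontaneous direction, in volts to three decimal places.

Tl³⁺/Tl⁺ is the cathode (higher E°), NO₃⁻/NO the anode: E°cell = +1.24 − (+0.94) = +0.30 V, n = 6.
Overall: 3 Tl³⁺(aq) + 2 NO(g) + 4 H₂O(l) → 3 Tl⁺(aq) + 2 NO₃⁻(aq) + 8 H⁺(aq)
Q = [Tl⁺]^3·[NO₃⁻]^2·[H⁺]^8 / ([Tl³⁺]^3·P(NO)^2); log Q = -7.023.
E = E° − (0.0592/n) log Q = +0.30 − (0.0592/6)(-7.023) = +0.369 V.

+0.369 V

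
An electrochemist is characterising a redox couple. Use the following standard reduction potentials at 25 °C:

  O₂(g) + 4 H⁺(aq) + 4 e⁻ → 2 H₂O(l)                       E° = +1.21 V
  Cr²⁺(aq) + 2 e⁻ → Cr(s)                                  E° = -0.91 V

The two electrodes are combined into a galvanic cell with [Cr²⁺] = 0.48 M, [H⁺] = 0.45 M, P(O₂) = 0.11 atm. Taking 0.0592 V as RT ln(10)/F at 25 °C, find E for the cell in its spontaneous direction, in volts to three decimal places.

O₂/H₂O is the cathode (higher E°), Cr²⁺/Cr the anode: E°cell = +1.21 − (-0.91) = +2.12 V, n = 4.
Overall: O₂(g) + 4 H⁺(aq) + 2 Cr(s) → 2 H₂O(l) + 2 Cr²⁺(aq)
Q = [Cr²⁺]^2 / (P(O₂)·[H⁺]^4); log Q = 1.708.
E = E° − (0.0592/n) log Q = +2.12 − (0.0592/4)(1.708) = +2.095 V.

+2.095 V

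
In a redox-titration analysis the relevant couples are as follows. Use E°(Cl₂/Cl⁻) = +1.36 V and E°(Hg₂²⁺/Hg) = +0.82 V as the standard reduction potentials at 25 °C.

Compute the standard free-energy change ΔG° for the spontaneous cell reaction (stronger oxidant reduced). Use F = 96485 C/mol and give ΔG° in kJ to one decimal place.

Cl₂/Cl⁻ (E° = +1.36 V) is the cathode; Hg₂²⁺/Hg (E° = +0.82 V) is the anode, so E°cell = +0.54 V.
Balancing electrons gives n = 2 (lcm of 2 and 2).
ΔG° = −nFE° = −(2)(96485)(+0.54) = -104,204 J = -104.2 kJ.

-104.2 kJ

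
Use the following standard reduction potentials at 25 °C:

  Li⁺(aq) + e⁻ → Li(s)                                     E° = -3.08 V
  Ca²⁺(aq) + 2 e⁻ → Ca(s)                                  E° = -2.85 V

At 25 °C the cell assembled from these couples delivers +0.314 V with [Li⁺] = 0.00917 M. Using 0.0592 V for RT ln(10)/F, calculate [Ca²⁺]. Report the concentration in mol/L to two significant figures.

Ca²⁺/Ca is the cathode, Li⁺/Li the anode: E°cell = +0.23 V, n = 2.
Overall reaction: Ca²⁺(aq) + 2 Li(s) → Ca(s) + 2 Li⁺(aq); Q = [Li⁺]^2/[Ca²⁺]^1.
From E = E° − (0.0592/n) log Q: log Q = (E° − E)·n/0.0592 = (+0.23 − (+0.314))·2/0.0592 = -2.8378.
So 1·log[Ca²⁺] = 2·log(0.00917) − log Q = -4.0753 − (-2.8378) = -1.2375; [Ca²⁺] = 10^(-1.2375) ≈ 0.058 M.

0.058 M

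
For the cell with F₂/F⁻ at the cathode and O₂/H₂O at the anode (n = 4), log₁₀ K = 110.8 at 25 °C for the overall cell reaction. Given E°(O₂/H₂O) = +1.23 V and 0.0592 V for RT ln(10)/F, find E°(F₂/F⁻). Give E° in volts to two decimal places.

E°cell = (0.0592/n)·log K = (0.0592/4)(110.8) = +1.640 V.
Since F₂/F⁻ is the cathode and O₂/H₂O the anode, E°cell = E°(F₂/F⁻) − E°(O₂/H₂O).
So E°(F₂/F⁻) = E°cell + E°(O₂/H₂O) = +1.640 + (+1.23) = +2.87 V.

+2.87 V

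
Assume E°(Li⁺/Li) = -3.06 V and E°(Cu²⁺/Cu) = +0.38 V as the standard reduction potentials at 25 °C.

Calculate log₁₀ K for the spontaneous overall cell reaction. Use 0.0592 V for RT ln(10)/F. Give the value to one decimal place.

Cathode: Cu²⁺/Cu; anode: Li⁺/Li. E°cell = +3.44 V, n = 2.
log K = nE°cell / 0.0592 = (2)(+3.44) / 0.0592 = 116.2.

116.2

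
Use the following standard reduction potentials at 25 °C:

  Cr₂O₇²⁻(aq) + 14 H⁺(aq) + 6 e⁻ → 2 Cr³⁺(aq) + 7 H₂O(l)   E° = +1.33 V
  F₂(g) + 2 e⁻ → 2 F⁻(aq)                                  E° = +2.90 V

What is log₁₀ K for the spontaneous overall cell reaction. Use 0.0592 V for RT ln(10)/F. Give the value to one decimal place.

159.1

Cathode: F₂/F⁻; anode: Cr₂O₇²⁻/Cr³⁺. E°cell = +1.57 V, n = 6.
log K = nE°cell / 0.0592 = (6)(+1.57) / 0.0592 = 159.1.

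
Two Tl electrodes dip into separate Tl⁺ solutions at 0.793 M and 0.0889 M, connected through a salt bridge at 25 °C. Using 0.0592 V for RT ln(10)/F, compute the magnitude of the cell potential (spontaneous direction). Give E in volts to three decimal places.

For a concentration cell E°cell = 0. The 0.793 M side is the cathode (reduction is favoured where [Tl⁺] is higher).
With n = 1, E = −(0.0592/1) log([Tl⁺]ₐₙ/[Tl⁺]꜀ₐₜ) = −(0.0592/1) log(0.0889/0.793) = −(0.0592/1)(-0.950) = +0.056 V.

+0.056 V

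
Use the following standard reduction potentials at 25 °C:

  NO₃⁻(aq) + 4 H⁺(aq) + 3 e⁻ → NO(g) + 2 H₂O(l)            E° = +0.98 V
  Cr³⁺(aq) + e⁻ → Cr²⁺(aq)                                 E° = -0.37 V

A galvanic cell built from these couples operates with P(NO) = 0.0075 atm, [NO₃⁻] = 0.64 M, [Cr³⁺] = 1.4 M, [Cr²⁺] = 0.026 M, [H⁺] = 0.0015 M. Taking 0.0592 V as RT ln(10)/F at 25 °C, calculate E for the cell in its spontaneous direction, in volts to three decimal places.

NO₃⁻/NO is the cathode (higher E°), Cr³⁺/Cr²⁺ the anode: E°cell = +0.98 − (-0.37) = +1.35 V, n = 3.
Overall: NO₃⁻(aq) + 4 H⁺(aq) + 3 Cr²⁺(aq) → NO(g) + 2 H₂O(l) + 3 Cr³⁺(aq)
Q = P(NO)·[Cr³⁺]^3 / ([NO₃⁻]·[H⁺]^4·[Cr²⁺]^3); log Q = 14.558.
E = E° − (0.0592/n) log Q = +1.35 − (0.0592/3)(14.558) = +1.063 V.

+1.063 V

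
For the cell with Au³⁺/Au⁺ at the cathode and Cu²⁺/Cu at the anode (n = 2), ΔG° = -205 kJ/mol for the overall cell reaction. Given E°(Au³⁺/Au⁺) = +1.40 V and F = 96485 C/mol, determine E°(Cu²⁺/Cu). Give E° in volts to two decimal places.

E°cell = −ΔG°/(nF) = −(-205×10³)/((2)(96485)) = +1.062 V.
Since Au³⁺/Au⁺ is the cathode and Cu²⁺/Cu the anode, E°cell = E°(Au³⁺/Au⁺) − E°(Cu²⁺/Cu).
So E°(Cu²⁺/Cu) = E°(Au³⁺/Au⁺) − E°cell = (+1.40) − (+1.062) = +0.34 V.

+0.34 V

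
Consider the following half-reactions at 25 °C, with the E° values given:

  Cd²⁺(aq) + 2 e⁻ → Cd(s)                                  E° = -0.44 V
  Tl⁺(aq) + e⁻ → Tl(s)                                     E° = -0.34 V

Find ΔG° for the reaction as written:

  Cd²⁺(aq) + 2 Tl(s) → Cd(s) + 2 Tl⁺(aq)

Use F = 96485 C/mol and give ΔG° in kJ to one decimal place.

As written, Cd²⁺/Cd is reduced (cathode) and Tl⁺/Tl is oxidised (anode), so E°cell = (-0.44) − (-0.34) = -0.10 V.
Balancing electrons gives n = 2.
ΔG° = −nFE° = −(2)(96485)(-0.10) = 19,297 J = +19.3 kJ.

+19.3 kJ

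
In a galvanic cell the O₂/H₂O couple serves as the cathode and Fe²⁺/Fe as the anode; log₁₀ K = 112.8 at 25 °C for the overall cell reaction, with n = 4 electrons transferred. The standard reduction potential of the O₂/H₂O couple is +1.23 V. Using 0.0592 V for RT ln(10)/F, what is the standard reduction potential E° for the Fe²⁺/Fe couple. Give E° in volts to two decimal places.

E°cell = (0.0592/n)·log K = (0.0592/4)(112.8) = +1.669 V.
Since O₂/H₂O is the cathode and Fe²⁺/Fe the anode, E°cell = E°(O₂/H₂O) − E°(Fe²⁺/Fe).
So E°(Fe²⁺/Fe) = E°(O₂/H₂O) − E°cell = (+1.23) − (+1.669) = -0.44 V.

-0.44 V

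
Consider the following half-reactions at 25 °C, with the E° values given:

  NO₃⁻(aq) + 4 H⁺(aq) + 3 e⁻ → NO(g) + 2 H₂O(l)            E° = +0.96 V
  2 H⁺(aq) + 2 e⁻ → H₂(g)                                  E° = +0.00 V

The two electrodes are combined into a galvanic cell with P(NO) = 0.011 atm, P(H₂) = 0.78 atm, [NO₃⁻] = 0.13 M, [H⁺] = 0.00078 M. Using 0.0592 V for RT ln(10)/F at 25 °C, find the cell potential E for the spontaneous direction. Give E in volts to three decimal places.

+0.917 V

NO₃⁻/NO is the cathode (higher E°), H⁺/H₂ the anode: E°cell = +0.96 − (+0.00) = +0.96 V, n = 6.
Overall: 2 NO₃⁻(aq) + 2 H⁺(aq) + 3 H₂(g) → 2 NO(g) + 4 H₂O(l)
Q = P(NO)^2 / ([NO₃⁻]^2·[H⁺]^2·P(H₂)^3); log Q = 4.394.
E = E° − (0.0592/n) log Q = +0.96 − (0.0592/6)(4.394) = +0.917 V.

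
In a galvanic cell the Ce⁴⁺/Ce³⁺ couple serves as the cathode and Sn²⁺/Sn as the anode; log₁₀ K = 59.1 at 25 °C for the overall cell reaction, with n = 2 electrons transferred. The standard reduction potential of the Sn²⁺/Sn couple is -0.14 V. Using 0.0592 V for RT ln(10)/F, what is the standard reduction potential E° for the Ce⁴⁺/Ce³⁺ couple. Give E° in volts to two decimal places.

E°cell = (0.0592/n)·log K = (0.0592/2)(59.1) = +1.749 V.
Since Ce⁴⁺/Ce³⁺ is the cathode and Sn²⁺/Sn the anode, E°cell = E°(Ce⁴⁺/Ce³⁺) − E°(Sn²⁺/Sn).
So E°(Ce⁴⁺/Ce³⁺) = E°cell + E°(Sn²⁺/Sn) = +1.749 + (-0.14) = +1.61 V.

+1.61 V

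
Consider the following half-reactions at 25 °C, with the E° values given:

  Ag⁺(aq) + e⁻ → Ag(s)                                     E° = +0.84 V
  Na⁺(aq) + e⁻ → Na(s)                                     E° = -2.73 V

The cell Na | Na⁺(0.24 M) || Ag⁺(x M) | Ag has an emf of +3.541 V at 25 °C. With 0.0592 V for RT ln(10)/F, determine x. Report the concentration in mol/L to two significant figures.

0.078 M

Ag⁺/Ag is the cathode, Na⁺/Na the anode: E°cell = +3.57 V, n = 1.
Overall reaction: Ag⁺(aq) + Na(s) → Ag(s) + Na⁺(aq); Q = [Na⁺]^1/[Ag⁺]^1.
From E = E° − (0.0592/n) log Q: log Q = (E° − E)·n/0.0592 = (+3.57 − (+3.541))·1/0.0592 = 0.4899.
So 1·log[Ag⁺] = 1·log(0.24) − log Q = -0.6198 − (0.4899) = -1.1097; [Ag⁺] = 10^(-1.1097) ≈ 0.078 M.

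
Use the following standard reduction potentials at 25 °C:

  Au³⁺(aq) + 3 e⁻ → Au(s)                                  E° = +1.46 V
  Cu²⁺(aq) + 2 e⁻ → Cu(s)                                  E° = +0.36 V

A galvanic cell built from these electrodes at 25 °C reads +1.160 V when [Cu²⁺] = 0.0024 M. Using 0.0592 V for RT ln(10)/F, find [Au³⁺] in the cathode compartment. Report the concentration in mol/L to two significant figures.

Au³⁺/Au is the cathode, Cu²⁺/Cu the anode: E°cell = +1.10 V, n = 6.
Overall reaction: 2 Au³⁺(aq) + 3 Cu(s) → 2 Au(s) + 3 Cu²⁺(aq); Q = [Cu²⁺]^3/[Au³⁺]^2.
From E = E° − (0.0592/n) log Q: log Q = (E° − E)·n/0.0592 = (+1.10 − (+1.160))·6/0.0592 = -6.0811.
So 2·log[Au³⁺] = 3·log(0.0024) − log Q = -7.8594 − (-6.0811) = -1.7783; log[Au³⁺] = -1.7783 / 2 = -0.8891; [Au³⁺] = 10^(-0.8891) ≈ 0.13 M.

0.13 M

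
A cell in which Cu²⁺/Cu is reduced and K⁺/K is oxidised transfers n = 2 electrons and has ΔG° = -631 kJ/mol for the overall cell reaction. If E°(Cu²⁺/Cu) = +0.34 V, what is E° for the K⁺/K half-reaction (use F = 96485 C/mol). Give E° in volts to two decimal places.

E°cell = −ΔG°/(nF) = −(-631×10³)/((2)(96485)) = +3.270 V.
Since Cu²⁺/Cu is the cathode and K⁺/K the anode, E°cell = E°(Cu²⁺/Cu) − E°(K⁺/K).
So E°(K⁺/K) = E°(Cu²⁺/Cu) − E°cell = (+0.34) − (+3.270) = -2.93 V.

-2.93 V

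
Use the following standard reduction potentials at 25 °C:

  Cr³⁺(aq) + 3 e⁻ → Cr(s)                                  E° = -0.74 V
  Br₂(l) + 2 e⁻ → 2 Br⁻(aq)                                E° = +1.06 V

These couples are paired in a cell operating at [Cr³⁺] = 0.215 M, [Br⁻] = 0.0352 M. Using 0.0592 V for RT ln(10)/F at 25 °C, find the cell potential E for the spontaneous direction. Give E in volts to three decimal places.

Br₂/Br⁻ is the cathode (higher E°), Cr³⁺/Cr the anode: E°cell = +1.06 − (-0.74) = +1.80 V, n = 6.
Overall: 3 Br₂(l) + 2 Cr(s) → 6 Br⁻(aq) + 2 Cr³⁺(aq)
Q = [Br⁻]^6·[Cr³⁺]^2; log Q = -10.056.
E = E° − (0.0592/n) log Q = +1.80 − (0.0592/6)(-10.056) = +1.899 V.

+1.899 V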